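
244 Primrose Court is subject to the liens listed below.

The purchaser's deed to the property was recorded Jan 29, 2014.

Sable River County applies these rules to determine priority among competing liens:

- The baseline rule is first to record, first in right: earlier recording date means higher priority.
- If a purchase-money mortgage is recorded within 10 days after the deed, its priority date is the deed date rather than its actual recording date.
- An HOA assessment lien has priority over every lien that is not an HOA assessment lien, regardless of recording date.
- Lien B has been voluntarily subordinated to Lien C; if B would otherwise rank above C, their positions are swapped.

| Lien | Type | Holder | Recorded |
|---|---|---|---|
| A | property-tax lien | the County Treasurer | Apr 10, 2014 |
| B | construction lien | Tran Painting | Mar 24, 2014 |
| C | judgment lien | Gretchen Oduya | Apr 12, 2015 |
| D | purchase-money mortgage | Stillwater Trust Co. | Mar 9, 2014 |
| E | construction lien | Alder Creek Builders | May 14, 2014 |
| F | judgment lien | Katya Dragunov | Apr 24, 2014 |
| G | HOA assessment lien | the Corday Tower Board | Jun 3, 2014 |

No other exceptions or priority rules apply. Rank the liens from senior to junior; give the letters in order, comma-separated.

First, effective dates: D missed the 10-day window (39 days after the deed), so its recording date stands.
G is an HOA assessment lien and takes priority over every other lien.
Ordering the rest by effective date: D (Mar 9, 2014), B (Mar 24, 2014), A (Apr 10, 2014), F (Apr 24, 2014), E (May 14, 2014), C (Apr 12, 2015).
B would otherwise be senior to C, so under the subordination agreement B and C exchange positions.

G, D, C, A, F, E, B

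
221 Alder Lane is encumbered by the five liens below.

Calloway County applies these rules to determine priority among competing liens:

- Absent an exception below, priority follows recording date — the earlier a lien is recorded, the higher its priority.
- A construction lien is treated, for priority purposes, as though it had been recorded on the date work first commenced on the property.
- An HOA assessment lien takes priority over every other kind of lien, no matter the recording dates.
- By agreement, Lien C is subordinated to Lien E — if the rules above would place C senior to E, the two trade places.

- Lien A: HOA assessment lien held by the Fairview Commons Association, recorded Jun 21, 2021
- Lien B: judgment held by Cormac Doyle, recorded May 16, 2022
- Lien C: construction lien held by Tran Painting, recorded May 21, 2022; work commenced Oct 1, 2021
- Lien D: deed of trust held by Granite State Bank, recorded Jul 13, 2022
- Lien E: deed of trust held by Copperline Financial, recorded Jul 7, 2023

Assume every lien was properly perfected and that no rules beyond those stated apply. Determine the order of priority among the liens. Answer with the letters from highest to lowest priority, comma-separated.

A, E, B, D, C

Adjusting effective dates: C relates back to Oct 1, 2021 (work commenced).
As an HOA assessment lien, A is senior to every other lien.
Ordering the rest by effective date: C (Oct 1, 2021), B (May 16, 2022), D (Jul 13, 2022), E (Jul 7, 2023).
Because C would otherwise rank above E, the subordination swaps them.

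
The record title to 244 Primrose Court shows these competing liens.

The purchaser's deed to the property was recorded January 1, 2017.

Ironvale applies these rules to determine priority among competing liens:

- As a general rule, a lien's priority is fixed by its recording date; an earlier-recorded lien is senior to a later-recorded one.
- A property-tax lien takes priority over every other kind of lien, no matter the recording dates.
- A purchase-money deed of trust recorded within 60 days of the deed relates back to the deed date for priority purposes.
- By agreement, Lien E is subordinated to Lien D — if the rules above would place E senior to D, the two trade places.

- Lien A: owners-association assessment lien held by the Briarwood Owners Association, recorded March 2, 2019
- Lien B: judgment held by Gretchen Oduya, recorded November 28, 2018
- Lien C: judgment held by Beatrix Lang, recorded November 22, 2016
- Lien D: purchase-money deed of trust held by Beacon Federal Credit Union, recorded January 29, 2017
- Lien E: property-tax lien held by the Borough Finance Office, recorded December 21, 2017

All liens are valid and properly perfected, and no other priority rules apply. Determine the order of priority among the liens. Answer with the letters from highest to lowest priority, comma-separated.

Effective dates after the stated exceptions: D was recorded within the 60-day window, so its effective date is the deed date January 1, 2017.
E, as a property-tax lien, has superpriority and ranks first.
Remaining liens by effective date: C (November 22, 2016), D (January 1, 2017), B (November 28, 2018), A (March 2, 2019).
E would otherwise be senior to D, so under the subordination agreement E and D exchange positions.

D, C, E, B, A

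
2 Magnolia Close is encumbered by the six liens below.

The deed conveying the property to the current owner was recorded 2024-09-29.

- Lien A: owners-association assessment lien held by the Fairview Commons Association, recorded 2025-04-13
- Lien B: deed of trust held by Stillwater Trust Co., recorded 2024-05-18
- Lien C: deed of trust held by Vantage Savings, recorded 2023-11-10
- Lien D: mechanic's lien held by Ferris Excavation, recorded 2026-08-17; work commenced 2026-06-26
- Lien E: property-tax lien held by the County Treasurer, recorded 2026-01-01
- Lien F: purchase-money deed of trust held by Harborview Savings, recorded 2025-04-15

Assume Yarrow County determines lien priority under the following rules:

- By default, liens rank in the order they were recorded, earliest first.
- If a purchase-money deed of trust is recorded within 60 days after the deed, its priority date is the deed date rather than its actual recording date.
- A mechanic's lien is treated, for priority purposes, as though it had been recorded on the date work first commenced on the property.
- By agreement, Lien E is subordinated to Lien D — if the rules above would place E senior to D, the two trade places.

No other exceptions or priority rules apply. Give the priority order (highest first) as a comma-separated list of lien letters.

Effective dates: D relates back to 2026-06-26 (work commenced); F was recorded 198 days after the deed — beyond 60 days — so no relation-back applies.
Ordering by effective date: C (2023-11-10), B (2024-05-18), A (2025-04-13), F (2025-04-15), E (2026-01-01), D (2026-06-26).
E is senior to D before the subordination, so the two trade places.

C, B, A, F, D, E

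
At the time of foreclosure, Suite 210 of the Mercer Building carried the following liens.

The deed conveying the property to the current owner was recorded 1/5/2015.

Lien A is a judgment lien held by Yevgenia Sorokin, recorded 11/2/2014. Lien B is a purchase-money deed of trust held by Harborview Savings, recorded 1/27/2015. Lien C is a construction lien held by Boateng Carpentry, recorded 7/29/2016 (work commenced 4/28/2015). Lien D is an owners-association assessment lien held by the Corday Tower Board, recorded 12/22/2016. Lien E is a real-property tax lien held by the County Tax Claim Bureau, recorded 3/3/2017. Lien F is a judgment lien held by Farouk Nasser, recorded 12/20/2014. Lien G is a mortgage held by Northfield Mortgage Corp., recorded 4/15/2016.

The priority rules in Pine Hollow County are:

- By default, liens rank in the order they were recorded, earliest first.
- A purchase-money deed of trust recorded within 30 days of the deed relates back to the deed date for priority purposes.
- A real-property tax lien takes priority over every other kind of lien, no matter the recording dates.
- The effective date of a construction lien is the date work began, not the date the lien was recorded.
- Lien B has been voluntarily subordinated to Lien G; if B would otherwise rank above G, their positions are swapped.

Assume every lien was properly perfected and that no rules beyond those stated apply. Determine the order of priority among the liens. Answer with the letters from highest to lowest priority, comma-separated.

Effective dates: B relates back to the deed date 1/5/2015; C relates back to 4/28/2015 (work commenced).
E is a real-property tax lien and takes priority over every other lien.
Among the remaining liens, by effective date: A (11/2/2014), F (12/20/2014), B (1/5/2015), C (4/28/2015), G (4/15/2016), D (12/22/2016).
B would otherwise be senior to G, so under the subordination agreement B and G exchange positions.

E, A, F, G, C, B, D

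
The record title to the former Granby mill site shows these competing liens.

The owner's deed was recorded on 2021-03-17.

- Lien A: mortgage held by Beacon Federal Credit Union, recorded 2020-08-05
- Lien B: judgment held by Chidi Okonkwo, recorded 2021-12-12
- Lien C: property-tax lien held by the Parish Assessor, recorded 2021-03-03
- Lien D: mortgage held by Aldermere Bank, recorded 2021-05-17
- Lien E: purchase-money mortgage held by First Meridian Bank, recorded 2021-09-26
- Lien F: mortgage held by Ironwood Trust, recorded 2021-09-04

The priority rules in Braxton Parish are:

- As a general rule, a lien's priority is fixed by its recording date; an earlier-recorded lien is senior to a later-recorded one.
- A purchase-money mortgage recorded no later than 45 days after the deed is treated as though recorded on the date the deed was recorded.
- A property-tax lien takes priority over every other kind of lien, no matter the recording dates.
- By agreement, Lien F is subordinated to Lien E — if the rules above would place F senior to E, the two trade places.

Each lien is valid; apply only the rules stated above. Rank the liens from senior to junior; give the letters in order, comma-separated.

First, effective dates: E was recorded 193 days after the deed, outside the 45-day window, so it keeps its recording date.
As a property-tax lien, C is senior to every other lien.
Ordering the rest by effective date: A (2020-08-05), D (2021-05-17), F (2021-09-04), E (2021-09-26), B (2021-12-12).
Because F would otherwise rank above E, the subordination swaps them.

C, A, D, E, F, B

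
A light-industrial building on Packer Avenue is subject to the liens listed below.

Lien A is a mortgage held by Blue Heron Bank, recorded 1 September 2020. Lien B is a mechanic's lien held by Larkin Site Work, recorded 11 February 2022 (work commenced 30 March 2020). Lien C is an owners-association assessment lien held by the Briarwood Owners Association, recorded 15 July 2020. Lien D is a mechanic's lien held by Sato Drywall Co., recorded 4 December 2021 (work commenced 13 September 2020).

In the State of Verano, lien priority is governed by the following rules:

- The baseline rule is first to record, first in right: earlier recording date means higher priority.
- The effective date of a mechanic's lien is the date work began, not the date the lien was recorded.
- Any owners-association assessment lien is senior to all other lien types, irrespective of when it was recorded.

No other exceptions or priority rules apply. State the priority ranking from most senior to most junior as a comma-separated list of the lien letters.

First, effective dates: B's effective date is 30 March 2020, when work began; D relates back to 13 September 2020 (work commenced).
As an owners-association assessment lien, C is senior to every other lien.
Ordering the rest by effective date: B (30 March 2020), A (1 September 2020), D (13 September 2020).

C, B, A, D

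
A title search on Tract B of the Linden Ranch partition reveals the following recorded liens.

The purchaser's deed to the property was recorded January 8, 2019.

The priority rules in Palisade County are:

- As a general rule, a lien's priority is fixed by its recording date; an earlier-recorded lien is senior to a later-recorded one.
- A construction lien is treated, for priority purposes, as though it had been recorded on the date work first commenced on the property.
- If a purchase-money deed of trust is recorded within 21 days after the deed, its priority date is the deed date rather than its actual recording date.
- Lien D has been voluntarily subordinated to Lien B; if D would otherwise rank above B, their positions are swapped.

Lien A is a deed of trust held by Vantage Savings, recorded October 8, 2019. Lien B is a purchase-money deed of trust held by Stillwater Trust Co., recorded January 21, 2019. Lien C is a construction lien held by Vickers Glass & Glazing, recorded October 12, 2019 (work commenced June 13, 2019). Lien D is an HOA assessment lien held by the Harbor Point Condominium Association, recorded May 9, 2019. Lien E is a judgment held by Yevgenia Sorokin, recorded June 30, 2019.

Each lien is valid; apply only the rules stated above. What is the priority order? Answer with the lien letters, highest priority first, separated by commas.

B, D, C, E, A

Effective dates after the stated exceptions: B's effective date is the deed date, January 8, 2019; C's effective date is June 13, 2019, when work began.
By effective date, earliest first: B (January 8, 2019), D (May 9, 2019), C (June 13, 2019), E (June 30, 2019), A (October 8, 2019).
D is already junior to B, so the subordination agreement changes nothing.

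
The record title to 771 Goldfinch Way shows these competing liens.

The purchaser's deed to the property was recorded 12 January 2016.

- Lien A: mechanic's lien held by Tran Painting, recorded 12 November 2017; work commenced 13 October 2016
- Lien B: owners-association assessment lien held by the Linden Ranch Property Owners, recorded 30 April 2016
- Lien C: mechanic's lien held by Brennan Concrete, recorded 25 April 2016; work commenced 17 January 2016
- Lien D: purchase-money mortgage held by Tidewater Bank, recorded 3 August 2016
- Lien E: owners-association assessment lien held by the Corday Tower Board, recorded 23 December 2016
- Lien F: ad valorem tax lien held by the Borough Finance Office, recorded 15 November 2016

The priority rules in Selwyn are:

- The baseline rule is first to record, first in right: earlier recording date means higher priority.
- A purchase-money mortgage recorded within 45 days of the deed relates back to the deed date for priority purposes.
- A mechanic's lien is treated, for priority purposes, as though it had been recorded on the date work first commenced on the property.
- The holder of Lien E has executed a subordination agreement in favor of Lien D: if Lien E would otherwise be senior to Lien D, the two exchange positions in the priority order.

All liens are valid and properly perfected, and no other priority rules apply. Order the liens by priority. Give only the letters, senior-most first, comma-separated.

C, B, D, A, F, E

Effective dates: A relates back to 13 October 2016 (work commenced); C is treated as recorded 17 January 2016, the work-commencement date; D was recorded 204 days after the deed — beyond 45 days — so no relation-back applies.
By effective date: C (17 January 2016), B (30 April 2016), D (3 August 2016), A (13 October 2016), F (15 November 2016), E (23 December 2016).
E already ranks below D; the subordination has no effect.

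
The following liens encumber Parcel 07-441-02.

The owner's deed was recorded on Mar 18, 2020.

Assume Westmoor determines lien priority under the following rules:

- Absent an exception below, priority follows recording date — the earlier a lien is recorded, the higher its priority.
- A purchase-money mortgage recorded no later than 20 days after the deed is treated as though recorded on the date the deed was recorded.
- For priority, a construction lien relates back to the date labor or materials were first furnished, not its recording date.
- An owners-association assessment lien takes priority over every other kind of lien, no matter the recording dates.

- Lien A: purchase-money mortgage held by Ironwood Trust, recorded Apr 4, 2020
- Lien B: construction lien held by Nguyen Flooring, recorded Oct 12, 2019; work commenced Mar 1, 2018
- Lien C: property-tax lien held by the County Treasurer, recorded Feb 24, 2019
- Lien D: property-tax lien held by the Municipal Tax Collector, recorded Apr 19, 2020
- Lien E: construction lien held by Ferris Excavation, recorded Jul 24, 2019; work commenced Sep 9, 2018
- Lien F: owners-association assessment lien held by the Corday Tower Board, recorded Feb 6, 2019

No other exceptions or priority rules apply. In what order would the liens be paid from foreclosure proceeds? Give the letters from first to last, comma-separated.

F, B, E, C, A, D

Effective dates after the stated exceptions: A's effective date is the deed date, Mar 18, 2020; B's effective date is Mar 1, 2018, when work began; E relates back to Sep 9, 2018 (work commenced).
F is an owners-association assessment lien, so it outranks all other liens regardless of date.
Among the remaining liens, by effective date: B (Mar 1, 2018), E (Sep 9, 2018), C (Feb 24, 2019), A (Mar 18, 2020), D (Apr 19, 2020).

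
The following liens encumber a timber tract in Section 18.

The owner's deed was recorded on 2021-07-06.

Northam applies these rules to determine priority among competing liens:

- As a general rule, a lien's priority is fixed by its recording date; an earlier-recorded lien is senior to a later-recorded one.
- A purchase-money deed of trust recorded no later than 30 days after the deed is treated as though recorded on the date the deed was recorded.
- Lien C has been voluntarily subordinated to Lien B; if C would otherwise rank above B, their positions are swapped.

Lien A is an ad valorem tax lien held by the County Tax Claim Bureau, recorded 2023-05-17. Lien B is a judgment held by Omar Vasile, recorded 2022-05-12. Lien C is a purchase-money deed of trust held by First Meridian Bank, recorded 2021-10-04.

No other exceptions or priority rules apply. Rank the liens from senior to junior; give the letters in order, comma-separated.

B, C, A

Effective dates: C was recorded 90 days after the deed, outside the 30-day window, so it keeps its recording date.
Ordering by effective date: C (2021-10-04), B (2022-05-12), A (2023-05-17).
C is senior to B before the subordination, so the two trade places.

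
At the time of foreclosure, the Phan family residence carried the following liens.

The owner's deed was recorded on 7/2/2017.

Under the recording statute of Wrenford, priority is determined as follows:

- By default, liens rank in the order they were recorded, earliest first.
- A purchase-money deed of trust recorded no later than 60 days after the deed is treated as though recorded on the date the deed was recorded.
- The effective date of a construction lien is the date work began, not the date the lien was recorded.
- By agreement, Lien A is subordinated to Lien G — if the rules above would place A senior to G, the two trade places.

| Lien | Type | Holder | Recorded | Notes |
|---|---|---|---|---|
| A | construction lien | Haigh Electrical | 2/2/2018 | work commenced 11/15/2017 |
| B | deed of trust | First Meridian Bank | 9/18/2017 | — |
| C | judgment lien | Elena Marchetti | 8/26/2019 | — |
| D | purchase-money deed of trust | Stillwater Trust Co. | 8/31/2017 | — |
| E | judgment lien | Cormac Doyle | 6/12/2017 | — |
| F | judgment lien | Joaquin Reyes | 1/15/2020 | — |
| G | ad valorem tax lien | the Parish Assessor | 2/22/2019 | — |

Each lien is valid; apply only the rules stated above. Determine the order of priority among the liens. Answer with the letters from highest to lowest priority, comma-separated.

E, D, B, G, A, C, F

Adjusting effective dates: A relates back to 11/15/2017 (work commenced); D's effective date is the deed date, 7/2/2017.
By effective date: E (6/12/2017), D (7/2/2017), B (9/18/2017), A (11/15/2017), G (2/22/2019), C (8/26/2019), F (1/15/2020).
A would otherwise be senior to G, so under the subordination agreement A and G exchange positions.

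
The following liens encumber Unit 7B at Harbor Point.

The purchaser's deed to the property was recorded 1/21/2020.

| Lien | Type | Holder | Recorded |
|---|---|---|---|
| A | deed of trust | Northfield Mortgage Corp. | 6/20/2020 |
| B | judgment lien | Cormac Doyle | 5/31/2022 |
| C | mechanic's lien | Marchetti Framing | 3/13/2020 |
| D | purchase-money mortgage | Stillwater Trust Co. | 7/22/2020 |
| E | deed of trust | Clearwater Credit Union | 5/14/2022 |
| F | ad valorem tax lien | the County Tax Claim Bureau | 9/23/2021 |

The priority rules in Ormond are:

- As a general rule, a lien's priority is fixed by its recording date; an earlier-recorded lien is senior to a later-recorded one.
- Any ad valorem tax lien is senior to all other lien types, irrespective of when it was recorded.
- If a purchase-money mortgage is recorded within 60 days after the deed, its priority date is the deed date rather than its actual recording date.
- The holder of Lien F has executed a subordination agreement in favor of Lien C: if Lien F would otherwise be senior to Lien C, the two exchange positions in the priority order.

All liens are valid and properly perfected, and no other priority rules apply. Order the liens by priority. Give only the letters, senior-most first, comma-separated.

First, effective dates: D missed the 60-day window (183 days after the deed), so its recording date stands.
F is an ad valorem tax lien, so it outranks all other liens regardless of date.
The other liens, earliest effective date first: C (3/13/2020), A (6/20/2020), D (7/22/2020), E (5/14/2022), B (5/31/2022).
F is senior to C before the subordination, so the two trade places.

C, F, A, D, E, B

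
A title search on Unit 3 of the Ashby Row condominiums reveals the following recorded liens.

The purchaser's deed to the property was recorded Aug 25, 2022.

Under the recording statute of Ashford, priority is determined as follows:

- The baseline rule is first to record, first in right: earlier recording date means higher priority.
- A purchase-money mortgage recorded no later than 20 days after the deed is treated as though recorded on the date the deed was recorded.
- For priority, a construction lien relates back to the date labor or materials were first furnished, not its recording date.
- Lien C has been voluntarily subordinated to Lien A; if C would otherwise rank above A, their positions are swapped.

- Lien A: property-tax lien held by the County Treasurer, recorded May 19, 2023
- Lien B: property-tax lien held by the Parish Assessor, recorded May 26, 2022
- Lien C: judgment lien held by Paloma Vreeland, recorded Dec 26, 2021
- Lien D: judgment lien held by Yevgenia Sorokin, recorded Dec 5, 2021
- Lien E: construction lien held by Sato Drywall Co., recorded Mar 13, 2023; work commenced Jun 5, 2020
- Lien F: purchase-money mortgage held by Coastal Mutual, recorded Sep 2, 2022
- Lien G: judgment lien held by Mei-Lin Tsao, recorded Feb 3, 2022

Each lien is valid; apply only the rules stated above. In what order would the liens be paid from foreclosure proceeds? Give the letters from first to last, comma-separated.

E, D, A, G, B, F, C

First, effective dates: E's effective date is Jun 5, 2020, when work began; F's effective date is the deed date, Aug 25, 2022.
Sorted by effective date: E (Jun 5, 2020), D (Dec 5, 2021), C (Dec 26, 2021), G (Feb 3, 2022), B (May 26, 2022), F (Aug 25, 2022), A (May 19, 2023).
The subordination applies — C was senior to A — so C and A swap.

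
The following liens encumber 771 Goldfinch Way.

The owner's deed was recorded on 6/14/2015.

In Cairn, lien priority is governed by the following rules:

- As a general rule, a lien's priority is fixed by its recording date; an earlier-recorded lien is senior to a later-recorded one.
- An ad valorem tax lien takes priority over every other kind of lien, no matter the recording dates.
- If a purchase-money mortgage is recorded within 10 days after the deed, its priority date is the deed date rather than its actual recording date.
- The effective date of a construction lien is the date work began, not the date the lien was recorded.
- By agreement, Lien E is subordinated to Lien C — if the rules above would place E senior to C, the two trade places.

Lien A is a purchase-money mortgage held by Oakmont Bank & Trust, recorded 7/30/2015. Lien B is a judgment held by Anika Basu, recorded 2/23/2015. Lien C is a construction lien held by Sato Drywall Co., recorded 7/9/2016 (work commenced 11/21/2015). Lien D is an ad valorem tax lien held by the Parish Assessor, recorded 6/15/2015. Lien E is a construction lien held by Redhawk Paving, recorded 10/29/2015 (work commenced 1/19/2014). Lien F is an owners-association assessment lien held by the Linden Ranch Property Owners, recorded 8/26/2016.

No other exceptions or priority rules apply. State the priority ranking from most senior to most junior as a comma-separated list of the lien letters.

D, C, B, A, E, F

First, effective dates: A missed the 10-day window (46 days after the deed), so its recording date stands; C is treated as recorded 11/21/2015, the work-commencement date; E's effective date is 1/19/2014, when work began.
As an ad valorem tax lien, D is senior to every other lien.
Among the remaining liens, by effective date: E (1/19/2014), B (2/23/2015), A (7/30/2015), C (11/21/2015), F (8/26/2016).
E would otherwise be senior to C, so under the subordination agreement E and C exchange positions.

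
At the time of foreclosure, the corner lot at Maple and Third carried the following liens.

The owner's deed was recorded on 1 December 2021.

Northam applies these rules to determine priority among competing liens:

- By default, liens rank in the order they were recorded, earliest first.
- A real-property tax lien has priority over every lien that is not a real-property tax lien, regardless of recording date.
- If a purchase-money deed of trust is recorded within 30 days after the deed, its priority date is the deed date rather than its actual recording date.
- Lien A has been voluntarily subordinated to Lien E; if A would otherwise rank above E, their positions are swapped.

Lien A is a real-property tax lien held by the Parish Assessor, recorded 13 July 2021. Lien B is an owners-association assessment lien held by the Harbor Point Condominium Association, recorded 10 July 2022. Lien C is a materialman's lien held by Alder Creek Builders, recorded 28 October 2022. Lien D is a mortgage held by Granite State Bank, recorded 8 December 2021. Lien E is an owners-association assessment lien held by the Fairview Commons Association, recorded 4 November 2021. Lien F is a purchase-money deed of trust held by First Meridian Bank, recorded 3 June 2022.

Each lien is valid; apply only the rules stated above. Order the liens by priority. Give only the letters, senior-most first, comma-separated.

First, effective dates: F was recorded 184 days after the deed, outside the 30-day window, so it keeps its recording date.
A, as a real-property tax lien, has superpriority and ranks first.
Among the remaining liens, by effective date: E (4 November 2021), D (8 December 2021), F (3 June 2022), B (10 July 2022), C (28 October 2022).
The subordination applies — A was senior to E — so A and E swap.

E, A, D, F, B, C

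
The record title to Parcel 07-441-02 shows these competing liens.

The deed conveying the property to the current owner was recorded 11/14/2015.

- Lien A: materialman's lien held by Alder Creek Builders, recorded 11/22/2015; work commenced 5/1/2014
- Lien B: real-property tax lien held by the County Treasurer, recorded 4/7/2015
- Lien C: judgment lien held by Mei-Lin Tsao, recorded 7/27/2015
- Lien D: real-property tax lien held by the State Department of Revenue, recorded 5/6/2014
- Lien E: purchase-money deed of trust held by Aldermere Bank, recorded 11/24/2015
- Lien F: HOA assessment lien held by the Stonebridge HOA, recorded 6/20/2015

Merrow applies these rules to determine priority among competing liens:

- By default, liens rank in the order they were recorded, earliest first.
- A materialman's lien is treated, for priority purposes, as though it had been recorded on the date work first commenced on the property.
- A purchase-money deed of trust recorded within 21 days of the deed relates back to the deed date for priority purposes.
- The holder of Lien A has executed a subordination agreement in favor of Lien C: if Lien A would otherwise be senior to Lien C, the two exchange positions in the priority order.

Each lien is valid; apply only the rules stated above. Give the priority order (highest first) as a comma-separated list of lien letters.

First, effective dates: A's effective date is 5/1/2014, when work began; E's effective date is the deed date, 11/14/2015.
Sorted by effective date: A (5/1/2014), D (5/6/2014), B (4/7/2015), F (6/20/2015), C (7/27/2015), E (11/14/2015).
The subordination applies — A was senior to C — so A and C swap.

C, D, B, F, A, E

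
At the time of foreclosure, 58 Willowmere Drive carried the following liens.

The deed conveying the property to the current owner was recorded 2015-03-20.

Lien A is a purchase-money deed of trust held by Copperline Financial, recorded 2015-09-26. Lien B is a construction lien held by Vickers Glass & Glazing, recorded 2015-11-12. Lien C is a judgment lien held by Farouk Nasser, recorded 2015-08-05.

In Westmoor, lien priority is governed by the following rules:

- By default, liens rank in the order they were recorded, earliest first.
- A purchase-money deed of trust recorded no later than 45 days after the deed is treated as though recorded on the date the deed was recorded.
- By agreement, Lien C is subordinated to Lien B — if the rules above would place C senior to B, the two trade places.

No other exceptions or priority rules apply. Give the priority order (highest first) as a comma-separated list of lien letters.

First, effective dates: A was recorded 190 days after the deed, outside the 45-day window, so it keeps its recording date.
By effective date: C (2015-08-05), A (2015-09-26), B (2015-11-12).
C is senior to B before the subordination, so the two trade places.

B, A, C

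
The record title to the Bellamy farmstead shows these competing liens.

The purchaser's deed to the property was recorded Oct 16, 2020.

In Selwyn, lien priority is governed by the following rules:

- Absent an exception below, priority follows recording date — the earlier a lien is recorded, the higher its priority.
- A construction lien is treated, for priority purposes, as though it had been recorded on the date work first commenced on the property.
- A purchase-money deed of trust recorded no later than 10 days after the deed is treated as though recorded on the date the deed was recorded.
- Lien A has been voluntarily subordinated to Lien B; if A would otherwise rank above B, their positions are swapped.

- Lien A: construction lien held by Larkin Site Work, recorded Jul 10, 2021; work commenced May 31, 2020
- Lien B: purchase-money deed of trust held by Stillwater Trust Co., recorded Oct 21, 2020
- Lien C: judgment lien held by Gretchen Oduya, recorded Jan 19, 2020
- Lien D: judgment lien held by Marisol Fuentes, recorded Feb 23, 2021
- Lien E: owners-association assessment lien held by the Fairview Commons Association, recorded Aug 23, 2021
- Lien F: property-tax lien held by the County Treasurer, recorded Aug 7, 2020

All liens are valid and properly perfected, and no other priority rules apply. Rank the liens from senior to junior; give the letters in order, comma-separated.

C, B, F, A, D, E

Adjusting effective dates: A is treated as recorded May 31, 2020, the work-commencement date; B's effective date is the deed date, Oct 16, 2020.
Ordering by effective date: C (Jan 19, 2020), A (May 31, 2020), F (Aug 7, 2020), B (Oct 16, 2020), D (Feb 23, 2021), E (Aug 23, 2021).
A would otherwise be senior to B, so under the subordination agreement A and B exchange positions.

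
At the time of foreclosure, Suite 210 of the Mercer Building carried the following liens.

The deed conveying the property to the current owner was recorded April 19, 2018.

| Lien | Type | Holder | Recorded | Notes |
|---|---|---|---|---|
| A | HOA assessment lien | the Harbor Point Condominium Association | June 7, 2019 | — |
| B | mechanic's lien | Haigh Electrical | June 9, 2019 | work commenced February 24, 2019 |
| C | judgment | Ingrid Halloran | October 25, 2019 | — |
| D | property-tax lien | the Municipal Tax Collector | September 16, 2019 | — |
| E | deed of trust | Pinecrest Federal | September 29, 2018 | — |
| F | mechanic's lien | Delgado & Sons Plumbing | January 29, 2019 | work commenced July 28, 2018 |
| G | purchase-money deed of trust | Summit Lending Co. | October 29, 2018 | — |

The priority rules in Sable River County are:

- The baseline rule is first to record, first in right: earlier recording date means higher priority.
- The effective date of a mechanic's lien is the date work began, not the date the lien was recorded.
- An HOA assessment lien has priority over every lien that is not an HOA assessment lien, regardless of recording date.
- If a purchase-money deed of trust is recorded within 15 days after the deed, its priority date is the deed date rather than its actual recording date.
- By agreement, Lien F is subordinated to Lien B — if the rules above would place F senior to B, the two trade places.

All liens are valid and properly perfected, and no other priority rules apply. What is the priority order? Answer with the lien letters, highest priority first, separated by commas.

Effective dates: B's effective date is February 24, 2019, when work began; F relates back to July 28, 2018 (work commenced); G missed the 15-day window (193 days after the deed), so its recording date stands.
A is an HOA assessment lien, so it outranks all other liens regardless of date.
The other liens, earliest effective date first: F (July 28, 2018), E (September 29, 2018), G (October 29, 2018), B (February 24, 2019), D (September 16, 2019), C (October 25, 2019).
The subordination applies — F was senior to B — so F and B swap.

A, B, E, G, F, D, C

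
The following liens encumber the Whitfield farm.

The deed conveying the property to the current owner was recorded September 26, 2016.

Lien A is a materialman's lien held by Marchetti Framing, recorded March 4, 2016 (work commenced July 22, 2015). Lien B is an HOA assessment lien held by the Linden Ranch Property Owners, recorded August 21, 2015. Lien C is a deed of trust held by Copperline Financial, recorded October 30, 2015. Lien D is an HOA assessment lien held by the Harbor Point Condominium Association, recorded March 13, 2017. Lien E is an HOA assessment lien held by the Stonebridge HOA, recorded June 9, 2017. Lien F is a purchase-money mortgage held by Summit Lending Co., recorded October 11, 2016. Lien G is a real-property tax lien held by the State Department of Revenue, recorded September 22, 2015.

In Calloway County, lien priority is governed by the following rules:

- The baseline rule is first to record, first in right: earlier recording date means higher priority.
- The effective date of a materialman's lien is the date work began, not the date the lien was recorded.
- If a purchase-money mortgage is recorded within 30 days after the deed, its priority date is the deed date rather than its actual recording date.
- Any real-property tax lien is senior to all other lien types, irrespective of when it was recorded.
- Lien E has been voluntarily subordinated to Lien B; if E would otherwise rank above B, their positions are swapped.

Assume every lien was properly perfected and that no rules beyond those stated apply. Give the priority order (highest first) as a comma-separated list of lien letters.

Effective dates after the stated exceptions: A is treated as recorded July 22, 2015, the work-commencement date; F's effective date is the deed date, September 26, 2016.
G, as a real-property tax lien, has superpriority and ranks first.
Among the remaining liens, by effective date: A (July 22, 2015), B (August 21, 2015), C (October 30, 2015), F (September 26, 2016), D (March 13, 2017), E (June 9, 2017).
Since E is not senior to B, the subordination leaves the order unchanged.

G, A, B, C, F, D, E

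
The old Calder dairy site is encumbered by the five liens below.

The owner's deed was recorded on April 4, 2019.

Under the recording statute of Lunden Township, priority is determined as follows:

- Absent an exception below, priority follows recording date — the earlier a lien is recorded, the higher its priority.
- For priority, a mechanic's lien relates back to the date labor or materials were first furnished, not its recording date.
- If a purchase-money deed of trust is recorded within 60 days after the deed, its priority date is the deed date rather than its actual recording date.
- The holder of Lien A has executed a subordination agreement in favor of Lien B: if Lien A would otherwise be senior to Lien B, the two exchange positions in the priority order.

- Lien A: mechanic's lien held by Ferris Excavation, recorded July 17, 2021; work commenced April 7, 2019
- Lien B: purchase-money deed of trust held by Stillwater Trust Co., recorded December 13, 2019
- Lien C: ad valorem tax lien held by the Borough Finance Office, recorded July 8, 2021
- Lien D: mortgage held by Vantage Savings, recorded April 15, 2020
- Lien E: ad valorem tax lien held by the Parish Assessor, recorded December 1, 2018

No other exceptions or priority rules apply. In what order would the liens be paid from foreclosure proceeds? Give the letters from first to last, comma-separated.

Adjusting effective dates: A relates back to April 7, 2019 (work commenced); B was recorded 253 days after the deed — beyond 60 days — so no relation-back applies.
Ordering by effective date: E (December 1, 2018), A (April 7, 2019), B (December 13, 2019), D (April 15, 2020), C (July 8, 2021).
A is senior to B before the subordination, so the two trade places.

E, B, A, D, C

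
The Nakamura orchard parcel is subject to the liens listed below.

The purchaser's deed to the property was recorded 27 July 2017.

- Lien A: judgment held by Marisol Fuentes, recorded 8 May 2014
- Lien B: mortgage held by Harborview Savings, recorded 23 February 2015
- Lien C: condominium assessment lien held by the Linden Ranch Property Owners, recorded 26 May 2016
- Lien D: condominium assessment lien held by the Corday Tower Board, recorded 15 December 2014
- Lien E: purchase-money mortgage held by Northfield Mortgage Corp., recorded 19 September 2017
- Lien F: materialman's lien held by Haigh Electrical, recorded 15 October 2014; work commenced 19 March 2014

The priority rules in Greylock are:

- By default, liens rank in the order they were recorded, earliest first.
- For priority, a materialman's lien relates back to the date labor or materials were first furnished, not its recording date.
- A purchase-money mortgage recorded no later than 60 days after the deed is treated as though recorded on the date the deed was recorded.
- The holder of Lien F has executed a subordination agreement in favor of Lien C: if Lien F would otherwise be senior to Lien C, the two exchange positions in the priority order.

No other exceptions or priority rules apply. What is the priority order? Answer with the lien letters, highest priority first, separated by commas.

First, effective dates: E's effective date is the deed date, 27 July 2017; F is treated as recorded 19 March 2014, the work-commencement date.
Ordering by effective date: F (19 March 2014), A (8 May 2014), D (15 December 2014), B (23 February 2015), C (26 May 2016), E (27 July 2017).
F would otherwise be senior to C, so under the subordination agreement F and C exchange positions.

C, A, D, B, F, E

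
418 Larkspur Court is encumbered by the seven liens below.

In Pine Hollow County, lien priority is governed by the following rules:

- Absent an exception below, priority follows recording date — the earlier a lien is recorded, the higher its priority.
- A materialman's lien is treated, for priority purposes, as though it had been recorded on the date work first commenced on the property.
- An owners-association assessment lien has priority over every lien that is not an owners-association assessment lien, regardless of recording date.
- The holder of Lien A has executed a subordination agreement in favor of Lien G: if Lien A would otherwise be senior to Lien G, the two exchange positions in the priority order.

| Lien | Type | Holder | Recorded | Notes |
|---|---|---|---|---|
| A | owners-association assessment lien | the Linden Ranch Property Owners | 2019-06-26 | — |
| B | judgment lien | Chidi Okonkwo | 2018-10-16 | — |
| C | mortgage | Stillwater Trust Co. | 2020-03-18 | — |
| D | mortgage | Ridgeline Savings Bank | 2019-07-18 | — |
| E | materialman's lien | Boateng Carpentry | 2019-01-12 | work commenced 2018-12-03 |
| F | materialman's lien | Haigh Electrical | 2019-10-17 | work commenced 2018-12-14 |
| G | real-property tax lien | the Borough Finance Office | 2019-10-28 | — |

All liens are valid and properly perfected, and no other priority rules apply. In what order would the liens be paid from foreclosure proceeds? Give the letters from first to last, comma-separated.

First, effective dates: E's effective date is 2018-12-03, when work began; F relates back to 2018-12-14 (work commenced).
A, as an owners-association assessment lien, has superpriority and ranks first.
Ordering the rest by effective date: B (2018-10-16), E (2018-12-03), F (2018-12-14), D (2019-07-18), G (2019-10-28), C (2020-03-18).
Because A would otherwise rank above G, the subordination swaps them.

G, B, E, F, D, A, C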